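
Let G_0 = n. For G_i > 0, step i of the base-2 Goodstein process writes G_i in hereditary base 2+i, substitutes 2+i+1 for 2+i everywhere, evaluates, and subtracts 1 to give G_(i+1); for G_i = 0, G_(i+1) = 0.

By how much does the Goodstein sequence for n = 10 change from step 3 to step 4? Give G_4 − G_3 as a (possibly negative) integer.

step 0: 10 = 2^(2 + 1) + 2; sub 3 for 2: 3^(3 + 1) + 3; = 84; G_1 = 84−1 = 83
step 1: 83 = 3^(3 + 1) + 2; sub 4 for 3: 4^(4 + 1) + 2; = 1026; G_2 = 1026−1 = 1025
step 2: 1025 = 4^(4 + 1) + 1; sub 5 for 4: 5^(5 + 1) + 1; = 15626; G_3 = 15626−1 = 15625
step 3: 15625 = 5^(5 + 1); sub 6 for 5: 6^(6 + 1); = 279936; G_4 = 279936−1 = 279935

264310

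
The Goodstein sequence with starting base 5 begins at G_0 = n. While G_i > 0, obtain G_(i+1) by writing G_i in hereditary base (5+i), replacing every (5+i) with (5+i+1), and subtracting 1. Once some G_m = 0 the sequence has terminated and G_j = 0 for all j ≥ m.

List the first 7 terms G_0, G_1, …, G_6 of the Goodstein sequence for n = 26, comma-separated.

26, 36, 48, 53, 58, 63, 68

G_0 = 26. HB_5(26) = 5^2 + 1. Bump = 37. G_1 = 36.
G_1 = 36. HB_6(36) = 6^2. Bump = 49. G_2 = 48.
G_2 = 48. HB_7(48) = 6·7 + 6. Bump = 54. G_3 = 53.
G_3 = 53. HB_8(53) = 6·8 + 5. Bump = 59. G_4 = 58.
G_4 = 58. HB_9(58) = 6·9 + 4. Bump = 64. G_5 = 63.
G_5 = 63. HB_10(63) = 6·10 + 3. Bump = 69. G_6 = 68.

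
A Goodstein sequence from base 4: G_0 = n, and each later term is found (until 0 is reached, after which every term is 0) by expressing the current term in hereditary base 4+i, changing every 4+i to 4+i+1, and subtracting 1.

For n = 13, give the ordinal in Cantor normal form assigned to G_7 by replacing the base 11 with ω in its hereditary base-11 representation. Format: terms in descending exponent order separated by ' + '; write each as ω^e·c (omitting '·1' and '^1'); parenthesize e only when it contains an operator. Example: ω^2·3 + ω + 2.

G_0 = 13. HB_4(13) = 3·4 + 1. Bump = 16. G_1 = 15.
G_1 = 15. HB_5(15) = 3·5. Bump = 18. G_2 = 17.
G_2 = 17. HB_6(17) = 2·6 + 5. Bump = 19. G_3 = 18.
G_3 = 18. HB_7(18) = 2·7 + 4. Bump = 20. G_4 = 19.
G_4 = 19. HB_8(19) = 2·8 + 3. Bump = 21. G_5 = 20.
G_5 = 20. HB_9(20) = 2·9 + 2. Bump = 22. G_6 = 21.
G_6 = 21. HB_10(21) = 2·10 + 1. Bump = 23. G_7 = 22.
G_7 = 22. HB_11(22) = 2·11. Bump = 24. G_8 = 23.

ω·2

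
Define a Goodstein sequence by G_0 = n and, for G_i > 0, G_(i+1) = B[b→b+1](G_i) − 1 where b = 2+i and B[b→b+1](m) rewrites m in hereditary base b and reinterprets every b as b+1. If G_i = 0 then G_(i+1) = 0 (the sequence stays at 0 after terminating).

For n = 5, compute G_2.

i=0: 5 = 2^2 + 1 (b=2); 2→3: 3^3 + 1 = 28; 28−1 = 27
i=1: 27 = 3^3 (b=3); 3→4: 4^4 = 256; 256−1 = 255
i=2: 255 = 3·4^3 + 3·4^2 + 3·4 + 3 (b=4); 4→5: 3·5^3 + 3·5^2 + 3·5 + 3 = 468; 468−1 = 467

255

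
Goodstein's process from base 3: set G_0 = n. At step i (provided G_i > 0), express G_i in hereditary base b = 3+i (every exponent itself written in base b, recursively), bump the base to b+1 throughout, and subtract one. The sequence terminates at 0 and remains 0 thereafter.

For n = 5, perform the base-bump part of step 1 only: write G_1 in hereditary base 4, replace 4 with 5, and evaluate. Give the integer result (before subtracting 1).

i=0: 5 = 3 + 2 (b=3); 3→4: 4 + 2 = 6; 6−1 = 5
i=1: 5 = 4 + 1 (b=4); 4→5: 5 + 1 = 6; 6−1 = 5

6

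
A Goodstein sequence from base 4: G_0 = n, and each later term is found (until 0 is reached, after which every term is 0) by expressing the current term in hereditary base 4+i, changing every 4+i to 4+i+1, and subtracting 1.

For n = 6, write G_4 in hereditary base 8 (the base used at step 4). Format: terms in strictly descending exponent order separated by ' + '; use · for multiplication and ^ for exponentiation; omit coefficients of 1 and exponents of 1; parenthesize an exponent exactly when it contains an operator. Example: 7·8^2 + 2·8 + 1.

5

step 0: 6 = 4 + 2; sub 5 for 4: 5 + 2; = 7; G_1 = 7−1 = 6
step 1: 6 = 5 + 1; sub 6 for 5: 6 + 1; = 7; G_2 = 7−1 = 6
step 2: 6 = 6; sub 7 for 6: 7; = 7; G_3 = 7−1 = 6
step 3: 6 = 6; sub 8 for 7: 6; = 6; G_4 = 6−1 = 5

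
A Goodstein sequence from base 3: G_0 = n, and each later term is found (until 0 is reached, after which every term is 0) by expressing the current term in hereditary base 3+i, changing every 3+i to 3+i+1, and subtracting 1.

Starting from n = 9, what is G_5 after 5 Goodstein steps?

23

step 0: 9 = 3^2; sub 4 for 3: 4^2; = 16; G_1 = 16−1 = 15
step 1: 15 = 3·4 + 3; sub 5 for 4: 3·5 + 3; = 18; G_2 = 18−1 = 17
step 2: 17 = 3·5 + 2; sub 6 for 5: 3·6 + 2; = 20; G_3 = 20−1 = 19
step 3: 19 = 3·6 + 1; sub 7 for 6: 3·7 + 1; = 22; G_4 = 22−1 = 21
step 4: 21 = 3·7; sub 8 for 7: 3·8; = 24; G_5 = 24−1 = 23
step 5: 23 = 2·8 + 7; sub 9 for 8: 2·9 + 7; = 25; G_6 = 25−1 = 24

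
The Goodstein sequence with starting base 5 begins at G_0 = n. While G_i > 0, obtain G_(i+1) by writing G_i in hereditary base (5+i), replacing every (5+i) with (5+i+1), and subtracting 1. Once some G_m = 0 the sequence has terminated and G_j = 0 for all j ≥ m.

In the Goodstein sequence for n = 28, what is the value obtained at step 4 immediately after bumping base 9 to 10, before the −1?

G_0=28  [base 5] 5^2 + 3  →[5↦6]→  6^2 + 3 = 39  −1 ⇒ G_1=38
G_1=38  [base 6] 6^2 + 2  →[6↦7]→  7^2 + 2 = 51  −1 ⇒ G_2=50
G_2=50  [base 7] 7^2 + 1  →[7↦8]→  8^2 + 1 = 65  −1 ⇒ G_3=64
G_3=64  [base 8] 8^2  →[8↦9]→  9^2 = 81  −1 ⇒ G_4=80

88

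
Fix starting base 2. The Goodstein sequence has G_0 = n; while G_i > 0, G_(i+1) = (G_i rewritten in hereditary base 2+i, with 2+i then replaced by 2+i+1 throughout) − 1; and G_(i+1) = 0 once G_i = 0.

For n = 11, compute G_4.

i=0: 11 = 2^(2 + 1) + 2 + 1 (b=2); 2→3: 3^(3 + 1) + 3 + 1 = 85; 85−1 = 84
i=1: 84 = 3^(3 + 1) + 3 (b=3); 3→4: 4^(4 + 1) + 4 = 1028; 1028−1 = 1027
i=2: 1027 = 4^(4 + 1) + 3 (b=4); 4→5: 5^(5 + 1) + 3 = 15628; 15628−1 = 15627
i=3: 15627 = 5^(5 + 1) + 2 (b=5); 5→6: 6^(6 + 1) + 2 = 279938; 279938−1 = 279937
i=4: 279937 = 6^(6 + 1) + 1 (b=6); 6→7: 7^(7 + 1) + 1 = 5764802; 5764802−1 = 5764801

279937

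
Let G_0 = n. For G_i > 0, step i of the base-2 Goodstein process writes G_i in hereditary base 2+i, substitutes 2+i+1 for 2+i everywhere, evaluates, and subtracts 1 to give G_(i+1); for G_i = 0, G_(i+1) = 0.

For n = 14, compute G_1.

110

i=0: 14 = 2^(2 + 1) + 2^2 + 2 (b=2); 2→3: 3^(3 + 1) + 3^3 + 3 = 111; 111−1 = 110
i=1: 110 = 3^(3 + 1) + 3^3 + 2 (b=3); 3→4: 4^(4 + 1) + 4^4 + 2 = 1282; 1282−1 = 1281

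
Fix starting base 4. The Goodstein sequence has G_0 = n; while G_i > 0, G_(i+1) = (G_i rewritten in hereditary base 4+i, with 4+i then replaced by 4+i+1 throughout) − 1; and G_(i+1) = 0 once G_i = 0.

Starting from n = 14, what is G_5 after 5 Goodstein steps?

22

G_0=14  [base 4] 3·4 + 2  →[4↦5]→  3·5 + 2 = 17  −1 ⇒ G_1=16
G_1=16  [base 5] 3·5 + 1  →[5↦6]→  3·6 + 1 = 19  −1 ⇒ G_2=18
G_2=18  [base 6] 3·6  →[6↦7]→  3·7 = 21  −1 ⇒ G_3=20
G_3=20  [base 7] 2·7 + 6  →[7↦8]→  2·8 + 6 = 22  −1 ⇒ G_4=21
G_4=21  [base 8] 2·8 + 5  →[8↦9]→  2·9 + 5 = 23  −1 ⇒ G_5=22
G_5=22  [base 9] 2·9 + 4  →[9↦10]→  2·10 + 4 = 24  −1 ⇒ G_6=23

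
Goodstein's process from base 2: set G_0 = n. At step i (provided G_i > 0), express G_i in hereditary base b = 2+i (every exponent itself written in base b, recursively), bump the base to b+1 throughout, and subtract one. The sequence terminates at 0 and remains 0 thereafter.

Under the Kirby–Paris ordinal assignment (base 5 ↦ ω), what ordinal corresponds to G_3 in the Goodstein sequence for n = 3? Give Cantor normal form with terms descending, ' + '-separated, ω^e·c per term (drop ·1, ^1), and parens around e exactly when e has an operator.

G_0 = 3. HB_2(3) = 2 + 1. Bump = 4. G_1 = 3.
G_1 = 3. HB_3(3) = 3. Bump = 4. G_2 = 3.
G_2 = 3. HB_4(3) = 3. Bump = 3. G_3 = 2.

2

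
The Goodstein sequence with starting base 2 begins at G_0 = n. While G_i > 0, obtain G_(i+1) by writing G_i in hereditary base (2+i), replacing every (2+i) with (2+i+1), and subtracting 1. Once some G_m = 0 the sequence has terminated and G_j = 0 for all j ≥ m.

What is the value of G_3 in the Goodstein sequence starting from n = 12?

base 2: 12 = 2^(2 + 1) + 2^2; at 3: 3^(3 + 1) + 3^3 = 108; next = 107
base 3: 107 = 3^(3 + 1) + 2·3^2 + 2·3 + 2; at 4: 4^(4 + 1) + 2·4^2 + 2·4 + 2 = 1066; next = 1065
base 4: 1065 = 4^(4 + 1) + 2·4^2 + 2·4 + 1; at 5: 5^(5 + 1) + 2·5^2 + 2·5 + 1 = 15686; next = 15685
base 5: 15685 = 5^(5 + 1) + 2·5^2 + 2·5; at 6: 6^(6 + 1) + 2·6^2 + 2·6 = 280020; next = 280019

15685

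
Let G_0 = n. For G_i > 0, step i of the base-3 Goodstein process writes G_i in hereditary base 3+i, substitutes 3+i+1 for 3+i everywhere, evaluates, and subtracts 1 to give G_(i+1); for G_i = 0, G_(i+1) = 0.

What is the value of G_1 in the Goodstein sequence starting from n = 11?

17

i=0: 11 = 3^2 + 2 (b=3); 3→4: 4^2 + 2 = 18; 18−1 = 17
i=1: 17 = 4^2 + 1 (b=4); 4→5: 5^2 + 1 = 26; 26−1 = 25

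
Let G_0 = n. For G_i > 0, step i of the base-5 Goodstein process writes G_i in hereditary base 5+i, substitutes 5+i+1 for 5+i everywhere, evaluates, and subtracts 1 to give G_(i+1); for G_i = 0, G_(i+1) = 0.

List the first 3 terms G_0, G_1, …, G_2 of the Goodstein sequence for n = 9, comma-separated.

(0) 9|_5 = 5 + 4 ↦ 6 + 4|_6 = 10 ⇒ 9
(1) 9|_6 = 6 + 3 ↦ 7 + 3|_7 = 10 ⇒ 9

9, 9, 9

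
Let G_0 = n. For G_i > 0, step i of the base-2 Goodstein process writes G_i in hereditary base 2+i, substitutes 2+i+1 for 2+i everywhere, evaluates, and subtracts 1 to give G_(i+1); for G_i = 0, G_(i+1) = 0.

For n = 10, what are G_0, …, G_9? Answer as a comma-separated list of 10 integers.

10, 83, 1025, 15625, 279935, 4215754, 84073323, 1937434592, 50000555551, 1426559238830

i=0: 10 = 2^(2 + 1) + 2 (b=2); 2→3: 3^(3 + 1) + 3 = 84; 84−1 = 83
i=1: 83 = 3^(3 + 1) + 2 (b=3); 3→4: 4^(4 + 1) + 2 = 1026; 1026−1 = 1025
i=2: 1025 = 4^(4 + 1) + 1 (b=4); 4→5: 5^(5 + 1) + 1 = 15626; 15626−1 = 15625
i=3: 15625 = 5^(5 + 1) (b=5); 5→6: 6^(6 + 1) = 279936; 279936−1 = 279935
i=4: 279935 = 5·6^6 + 5·6^5 + 5·6^4 + 5·6^3 + 5·6^2 + 5·6 + 5 (b=6); 6→7: 5·7^7 + 5·7^5 + 5·7^4 + 5·7^3 + 5·7^2 + 5·7 + 5 = 4215755; 4215755−1 = 4215754
i=5: 4215754 = 5·7^7 + 5·7^5 + 5·7^4 + 5·7^3 + 5·7^2 + 5·7 + 4 (b=7); 7→8: 5·8^8 + 5·8^5 + 5·8^4 + 5·8^3 + 5·8^2 + 5·8 + 4 = 84073324; 84073324−1 = 84073323
i=6: 84073323 = 5·8^8 + 5·8^5 + 5·8^4 + 5·8^3 + 5·8^2 + 5·8 + 3 (b=8); 8→9: 5·9^9 + 5·9^5 + 5·9^4 + 5·9^3 + 5·9^2 + 5·9 + 3 = 1937434593; 1937434593−1 = 1937434592
i=7: 1937434592 = 5·9^9 + 5·9^5 + 5·9^4 + 5·9^3 + 5·9^2 + 5·9 + 2 (b=9); 9→10: 5·10^10 + 5·10^5 + 5·10^4 + 5·10^3 + 5·10^2 + 5·10 + 2 = 50000555552; 50000555552−1 = 50000555551
i=8: 50000555551 = 5·10^10 + 5·10^5 + 5·10^4 + 5·10^3 + 5·10^2 + 5·10 + 1 (b=10); 10→11: 5·11^11 + 5·11^5 + 5·11^4 + 5·11^3 + 5·11^2 + 5·11 + 1 = 1426559238831; 1426559238831−1 = 1426559238830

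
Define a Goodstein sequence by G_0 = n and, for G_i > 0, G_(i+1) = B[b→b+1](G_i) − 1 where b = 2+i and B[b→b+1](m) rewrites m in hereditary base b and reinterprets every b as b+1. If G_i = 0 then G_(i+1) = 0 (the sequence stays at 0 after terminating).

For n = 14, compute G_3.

[0] 14 ≡ 2^(2 + 1) + 2^2 + 2 (base 2). Lift 3: 111. −1: 110.
[1] 110 ≡ 3^(3 + 1) + 3^3 + 2 (base 3). Lift 4: 1282. −1: 1281.
[2] 1281 ≡ 4^(4 + 1) + 4^4 + 1 (base 4). Lift 5: 18751. −1: 18750.
[3] 18750 ≡ 5^(5 + 1) + 5^5 (base 5). Lift 6: 326592. −1: 326591.

18750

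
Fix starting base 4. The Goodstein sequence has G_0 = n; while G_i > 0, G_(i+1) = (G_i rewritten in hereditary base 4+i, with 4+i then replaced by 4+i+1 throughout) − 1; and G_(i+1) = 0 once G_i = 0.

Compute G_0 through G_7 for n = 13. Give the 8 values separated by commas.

[0] 13 ≡ 3·4 + 1 (base 4). Lift 5: 16. −1: 15.
[1] 15 ≡ 3·5 (base 5). Lift 6: 18. −1: 17.
[2] 17 ≡ 2·6 + 5 (base 6). Lift 7: 19. −1: 18.
[3] 18 ≡ 2·7 + 4 (base 7). Lift 8: 20. −1: 19.
[4] 19 ≡ 2·8 + 3 (base 8). Lift 9: 21. −1: 20.
[5] 20 ≡ 2·9 + 2 (base 9). Lift 10: 22. −1: 21.
[6] 21 ≡ 2·10 + 1 (base 10). Lift 11: 23. −1: 22.

13, 15, 17, 18, 19, 20, 21, 22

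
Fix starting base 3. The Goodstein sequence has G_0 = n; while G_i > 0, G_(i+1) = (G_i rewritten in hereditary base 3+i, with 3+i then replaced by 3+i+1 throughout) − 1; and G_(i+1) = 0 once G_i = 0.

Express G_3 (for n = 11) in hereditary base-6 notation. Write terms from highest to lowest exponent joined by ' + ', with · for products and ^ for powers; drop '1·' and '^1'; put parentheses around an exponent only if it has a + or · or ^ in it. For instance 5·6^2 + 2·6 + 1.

[0] 11 ≡ 3^2 + 2 (base 3). Lift 4: 18. −1: 17.
[1] 17 ≡ 4^2 + 1 (base 4). Lift 5: 26. −1: 25.
[2] 25 ≡ 5^2 (base 5). Lift 6: 36. −1: 35.
[3] 35 ≡ 5·6 + 5 (base 6). Lift 7: 40. −1: 39.

5·6 + 5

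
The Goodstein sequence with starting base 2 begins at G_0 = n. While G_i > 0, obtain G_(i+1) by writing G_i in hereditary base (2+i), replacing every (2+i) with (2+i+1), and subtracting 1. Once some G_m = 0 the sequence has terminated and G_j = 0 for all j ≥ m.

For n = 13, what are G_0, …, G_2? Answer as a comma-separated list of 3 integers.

i=0: 13 = 2^(2 + 1) + 2^2 + 1 (b=2); 2→3: 3^(3 + 1) + 3^3 + 1 = 109; 109−1 = 108
i=1: 108 = 3^(3 + 1) + 3^3 (b=3); 3→4: 4^(4 + 1) + 4^4 = 1280; 1280−1 = 1279

13, 108, 1279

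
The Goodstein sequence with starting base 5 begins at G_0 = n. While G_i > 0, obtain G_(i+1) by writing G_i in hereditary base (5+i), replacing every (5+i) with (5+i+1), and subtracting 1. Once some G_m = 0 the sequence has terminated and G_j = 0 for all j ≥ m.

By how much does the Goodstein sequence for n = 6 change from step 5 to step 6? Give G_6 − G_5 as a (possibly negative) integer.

-1

[0] 6 ≡ 5 + 1 (base 5). Lift 6: 7. −1: 6.
[1] 6 ≡ 6 (base 6). Lift 7: 7. −1: 6.
[2] 6 ≡ 6 (base 7). Lift 8: 6. −1: 5.
[3] 5 ≡ 5 (base 8). Lift 9: 5. −1: 4.
[4] 4 ≡ 4 (base 9). Lift 10: 4. −1: 3.
[5] 3 ≡ 3 (base 10). Lift 11: 3. −1: 2.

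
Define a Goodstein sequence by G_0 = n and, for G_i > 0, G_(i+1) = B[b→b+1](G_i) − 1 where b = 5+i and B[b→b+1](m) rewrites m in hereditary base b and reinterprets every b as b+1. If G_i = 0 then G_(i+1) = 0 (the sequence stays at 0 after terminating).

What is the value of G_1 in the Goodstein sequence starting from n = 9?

9

step 0: 9 = 5 + 4; sub 6 for 5: 6 + 4; = 10; G_1 = 10−1 = 9
step 1: 9 = 6 + 3; sub 7 for 6: 7 + 3; = 10; G_2 = 10−1 = 9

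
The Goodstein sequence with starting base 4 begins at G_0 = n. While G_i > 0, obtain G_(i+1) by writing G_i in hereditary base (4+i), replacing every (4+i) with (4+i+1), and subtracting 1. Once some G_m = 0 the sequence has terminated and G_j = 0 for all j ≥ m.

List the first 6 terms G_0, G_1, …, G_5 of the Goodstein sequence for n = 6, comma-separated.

6, 6, 6, 6, 5, 4

G_0=6  [base 4] 4 + 2  →[4↦5]→  5 + 2 = 7  −1 ⇒ G_1=6
G_1=6  [base 5] 5 + 1  →[5↦6]→  6 + 1 = 7  −1 ⇒ G_2=6
G_2=6  [base 6] 6  →[6↦7]→  7 = 7  −1 ⇒ G_3=6
G_3=6  [base 7] 6  →[7↦8]→  6 = 6  −1 ⇒ G_4=5
G_4=5  [base 8] 5  →[8↦9]→  5 = 5  −1 ⇒ G_5=4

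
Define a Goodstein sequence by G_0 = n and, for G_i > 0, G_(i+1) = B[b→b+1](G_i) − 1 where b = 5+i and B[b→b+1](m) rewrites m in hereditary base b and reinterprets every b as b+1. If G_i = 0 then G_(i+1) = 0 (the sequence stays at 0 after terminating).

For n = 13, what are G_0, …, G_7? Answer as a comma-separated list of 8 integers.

13, 14, 15, 16, 17, 17, 17, 17

13 —HB5→ 2·5 + 3 —bump→ 2·6 + 3 = 15 —(−1)→ 14
14 —HB6→ 2·6 + 2 —bump→ 2·7 + 2 = 16 —(−1)→ 15
15 —HB7→ 2·7 + 1 —bump→ 2·8 + 1 = 17 —(−1)→ 16
16 —HB8→ 2·8 —bump→ 2·9 = 18 —(−1)→ 17
17 —HB9→ 9 + 8 —bump→ 10 + 8 = 18 —(−1)→ 17
17 —HB10→ 10 + 7 —bump→ 11 + 7 = 18 —(−1)→ 17
17 —HB11→ 11 + 6 —bump→ 12 + 6 = 18 —(−1)→ 17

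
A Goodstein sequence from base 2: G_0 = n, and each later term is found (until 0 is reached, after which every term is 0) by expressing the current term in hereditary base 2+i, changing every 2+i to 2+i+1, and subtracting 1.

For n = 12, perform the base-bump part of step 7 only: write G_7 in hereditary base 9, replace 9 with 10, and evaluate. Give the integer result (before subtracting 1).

100000000212

base 2: 12 = 2^(2 + 1) + 2^2; at 3: 3^(3 + 1) + 3^3 = 108; next = 107
base 3: 107 = 3^(3 + 1) + 2·3^2 + 2·3 + 2; at 4: 4^(4 + 1) + 2·4^2 + 2·4 + 2 = 1066; next = 1065
base 4: 1065 = 4^(4 + 1) + 2·4^2 + 2·4 + 1; at 5: 5^(5 + 1) + 2·5^2 + 2·5 + 1 = 15686; next = 15685
base 5: 15685 = 5^(5 + 1) + 2·5^2 + 2·5; at 6: 6^(6 + 1) + 2·6^2 + 2·6 = 280020; next = 280019
base 6: 280019 = 6^(6 + 1) + 2·6^2 + 6 + 5; at 7: 7^(7 + 1) + 2·7^2 + 7 + 5 = 5764911; next = 5764910
base 7: 5764910 = 7^(7 + 1) + 2·7^2 + 7 + 4; at 8: 8^(8 + 1) + 2·8^2 + 8 + 4 = 134217868; next = 134217867
base 8: 134217867 = 8^(8 + 1) + 2·8^2 + 8 + 3; at 9: 9^(9 + 1) + 2·9^2 + 9 + 3 = 3486784575; next = 3486784574
base 9: 3486784574 = 9^(9 + 1) + 2·9^2 + 9 + 2; at 10: 10^(10 + 1) + 2·10^2 + 10 + 2 = 100000000212; next = 100000000211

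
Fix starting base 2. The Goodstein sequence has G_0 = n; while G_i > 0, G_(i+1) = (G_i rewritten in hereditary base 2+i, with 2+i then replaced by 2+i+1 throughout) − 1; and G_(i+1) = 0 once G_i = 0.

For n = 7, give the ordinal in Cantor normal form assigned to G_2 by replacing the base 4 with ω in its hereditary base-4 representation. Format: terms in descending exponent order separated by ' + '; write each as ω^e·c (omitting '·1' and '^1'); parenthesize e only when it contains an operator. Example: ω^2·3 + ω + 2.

G_0=7  [base 2] 2^2 + 2 + 1  →[2↦3]→  3^3 + 3 + 1 = 31  −1 ⇒ G_1=30
G_1=30  [base 3] 3^3 + 3  →[3↦4]→  4^4 + 4 = 260  −1 ⇒ G_2=259

ω^ω + 3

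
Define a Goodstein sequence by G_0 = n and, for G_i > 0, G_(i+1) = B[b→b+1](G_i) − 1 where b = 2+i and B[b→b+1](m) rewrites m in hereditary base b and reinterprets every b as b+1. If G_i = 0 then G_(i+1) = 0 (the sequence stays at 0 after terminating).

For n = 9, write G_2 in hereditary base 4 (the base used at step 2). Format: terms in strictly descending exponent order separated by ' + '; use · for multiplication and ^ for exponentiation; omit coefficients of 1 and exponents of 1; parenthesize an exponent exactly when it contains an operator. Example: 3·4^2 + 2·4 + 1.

[0] 9 ≡ 2^(2 + 1) + 1 (base 2). Lift 3: 82. −1: 81.
[1] 81 ≡ 3^(3 + 1) (base 3). Lift 4: 1024. −1: 1023.
[2] 1023 ≡ 3·4^4 + 3·4^3 + 3·4^2 + 3·4 + 3 (base 4). Lift 5: 9843. −1: 9842.

3·4^4 + 3·4^3 + 3·4^2 + 3·4 + 3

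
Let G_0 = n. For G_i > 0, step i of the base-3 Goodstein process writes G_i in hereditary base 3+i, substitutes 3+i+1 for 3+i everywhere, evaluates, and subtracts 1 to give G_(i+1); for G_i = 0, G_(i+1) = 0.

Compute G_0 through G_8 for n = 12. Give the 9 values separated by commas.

G_0=12  [base 3] 3^2 + 3  →[3↦4]→  4^2 + 4 = 20  −1 ⇒ G_1=19
G_1=19  [base 4] 4^2 + 3  →[4↦5]→  5^2 + 3 = 28  −1 ⇒ G_2=27
G_2=27  [base 5] 5^2 + 2  →[5↦6]→  6^2 + 2 = 38  −1 ⇒ G_3=37
G_3=37  [base 6] 6^2 + 1  →[6↦7]→  7^2 + 1 = 50  −1 ⇒ G_4=49
G_4=49  [base 7] 7^2  →[7↦8]→  8^2 = 64  −1 ⇒ G_5=63
G_5=63  [base 8] 7·8 + 7  →[8↦9]→  7·9 + 7 = 70  −1 ⇒ G_6=69
G_6=69  [base 9] 7·9 + 6  →[9↦10]→  7·10 + 6 = 76  −1 ⇒ G_7=75
G_7=75  [base 10] 7·10 + 5  →[10↦11]→  7·11 + 5 = 82  −1 ⇒ G_8=81

12, 19, 27, 37, 49, 63, 69, 75, 81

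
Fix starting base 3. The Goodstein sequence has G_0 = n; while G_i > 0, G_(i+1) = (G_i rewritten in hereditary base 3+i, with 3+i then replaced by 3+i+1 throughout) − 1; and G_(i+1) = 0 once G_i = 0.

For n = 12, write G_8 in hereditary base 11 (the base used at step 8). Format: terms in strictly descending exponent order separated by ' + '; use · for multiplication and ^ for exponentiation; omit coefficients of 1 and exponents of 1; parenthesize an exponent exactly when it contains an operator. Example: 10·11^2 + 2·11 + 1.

step 0: 12 = 3^2 + 3; sub 4 for 3: 4^2 + 4; = 20; G_1 = 20−1 = 19
step 1: 19 = 4^2 + 3; sub 5 for 4: 5^2 + 3; = 28; G_2 = 28−1 = 27
step 2: 27 = 5^2 + 2; sub 6 for 5: 6^2 + 2; = 38; G_3 = 38−1 = 37
step 3: 37 = 6^2 + 1; sub 7 for 6: 7^2 + 1; = 50; G_4 = 50−1 = 49
step 4: 49 = 7^2; sub 8 for 7: 8^2; = 64; G_5 = 64−1 = 63
step 5: 63 = 7·8 + 7; sub 9 for 8: 7·9 + 7; = 70; G_6 = 70−1 = 69
step 6: 69 = 7·9 + 6; sub 10 for 9: 7·10 + 6; = 76; G_7 = 76−1 = 75
step 7: 75 = 7·10 + 5; sub 11 for 10: 7·11 + 5; = 82; G_8 = 82−1 = 81

7·11 + 4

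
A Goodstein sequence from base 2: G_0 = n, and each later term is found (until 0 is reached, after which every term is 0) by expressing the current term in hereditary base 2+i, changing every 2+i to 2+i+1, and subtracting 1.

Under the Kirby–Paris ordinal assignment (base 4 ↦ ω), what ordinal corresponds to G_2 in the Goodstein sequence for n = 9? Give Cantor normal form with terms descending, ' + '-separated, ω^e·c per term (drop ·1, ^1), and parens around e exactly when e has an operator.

ω^ω·3 + ω^3·3 + ω^2·3 + ω·3 + 3

base 2: 9 = 2^(2 + 1) + 1; at 3: 3^(3 + 1) + 1 = 82; next = 81
base 3: 81 = 3^(3 + 1); at 4: 4^(4 + 1) = 1024; next = 1023
base 4: 1023 = 3·4^4 + 3·4^3 + 3·4^2 + 3·4 + 3; at 5: 3·5^5 + 3·5^3 + 3·5^2 + 3·5 + 3 = 9843; next = 9842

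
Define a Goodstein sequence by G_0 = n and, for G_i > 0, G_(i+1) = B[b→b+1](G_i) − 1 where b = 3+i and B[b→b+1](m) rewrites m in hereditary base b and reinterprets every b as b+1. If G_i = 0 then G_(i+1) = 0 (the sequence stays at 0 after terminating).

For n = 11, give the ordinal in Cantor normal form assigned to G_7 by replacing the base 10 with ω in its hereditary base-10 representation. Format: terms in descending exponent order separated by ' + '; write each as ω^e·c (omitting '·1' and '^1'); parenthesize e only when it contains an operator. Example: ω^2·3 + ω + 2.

ω·5 + 1

i=0: 11 = 3^2 + 2 (b=3); 3→4: 4^2 + 2 = 18; 18−1 = 17
i=1: 17 = 4^2 + 1 (b=4); 4→5: 5^2 + 1 = 26; 26−1 = 25
i=2: 25 = 5^2 (b=5); 5→6: 6^2 = 36; 36−1 = 35
i=3: 35 = 5·6 + 5 (b=6); 6→7: 5·7 + 5 = 40; 40−1 = 39
i=4: 39 = 5·7 + 4 (b=7); 7→8: 5·8 + 4 = 44; 44−1 = 43
i=5: 43 = 5·8 + 3 (b=8); 8→9: 5·9 + 3 = 48; 48−1 = 47
i=6: 47 = 5·9 + 2 (b=9); 9→10: 5·10 + 2 = 52; 52−1 = 51
i=7: 51 = 5·10 + 1 (b=10); 10→11: 5·11 + 1 = 56; 56−1 = 55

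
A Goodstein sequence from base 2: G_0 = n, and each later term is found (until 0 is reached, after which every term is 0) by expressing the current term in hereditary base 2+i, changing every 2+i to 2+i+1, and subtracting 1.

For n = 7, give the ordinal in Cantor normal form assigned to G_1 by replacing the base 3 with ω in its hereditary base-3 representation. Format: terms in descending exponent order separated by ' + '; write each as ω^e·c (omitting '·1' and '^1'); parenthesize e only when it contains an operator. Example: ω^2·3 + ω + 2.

ω^ω + ω

7 —HB2→ 2^2 + 2 + 1 —bump→ 3^3 + 3 + 1 = 31 —(−1)→ 30
30 —HB3→ 3^3 + 3 —bump→ 4^4 + 4 = 260 —(−1)→ 259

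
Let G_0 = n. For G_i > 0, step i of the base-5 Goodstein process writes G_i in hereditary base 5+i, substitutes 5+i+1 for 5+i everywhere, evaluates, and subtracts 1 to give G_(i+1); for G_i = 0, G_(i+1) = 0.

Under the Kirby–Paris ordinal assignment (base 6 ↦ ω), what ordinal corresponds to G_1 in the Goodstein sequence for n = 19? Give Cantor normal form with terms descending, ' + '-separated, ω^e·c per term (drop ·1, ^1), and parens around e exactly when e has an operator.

step 0: 19 = 3·5 + 4; sub 6 for 5: 3·6 + 4; = 22; G_1 = 22−1 = 21
step 1: 21 = 3·6 + 3; sub 7 for 6: 3·7 + 3; = 24; G_2 = 24−1 = 23

ω·3 + 3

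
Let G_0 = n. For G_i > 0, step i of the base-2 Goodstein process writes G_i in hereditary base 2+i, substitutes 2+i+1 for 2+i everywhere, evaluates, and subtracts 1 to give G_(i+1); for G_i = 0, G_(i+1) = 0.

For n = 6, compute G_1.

i=0: 6 = 2^2 + 2 (b=2); 2→3: 3^3 + 3 = 30; 30−1 = 29
i=1: 29 = 3^3 + 2 (b=3); 3→4: 4^4 + 2 = 258; 258−1 = 257

29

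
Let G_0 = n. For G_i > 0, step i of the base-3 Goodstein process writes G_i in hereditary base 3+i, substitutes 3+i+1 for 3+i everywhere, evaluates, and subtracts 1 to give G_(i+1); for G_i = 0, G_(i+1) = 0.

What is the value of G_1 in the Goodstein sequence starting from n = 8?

(0) 8|_3 = 2·3 + 2 ↦ 2·4 + 2|_4 = 10 ⇒ 9
(1) 9|_4 = 2·4 + 1 ↦ 2·5 + 1|_5 = 11 ⇒ 10

9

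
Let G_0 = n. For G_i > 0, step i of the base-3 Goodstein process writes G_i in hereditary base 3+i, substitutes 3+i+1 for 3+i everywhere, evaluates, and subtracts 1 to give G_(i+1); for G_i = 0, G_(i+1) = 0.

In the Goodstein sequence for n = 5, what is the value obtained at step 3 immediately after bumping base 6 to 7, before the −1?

step 0: 5 = 3 + 2; sub 4 for 3: 4 + 2; = 6; G_1 = 6−1 = 5
step 1: 5 = 4 + 1; sub 5 for 4: 5 + 1; = 6; G_2 = 6−1 = 5
step 2: 5 = 5; sub 6 for 5: 6; = 6; G_3 = 6−1 = 5
step 3: 5 = 5; sub 7 for 6: 5; = 5; G_4 = 5−1 = 4

5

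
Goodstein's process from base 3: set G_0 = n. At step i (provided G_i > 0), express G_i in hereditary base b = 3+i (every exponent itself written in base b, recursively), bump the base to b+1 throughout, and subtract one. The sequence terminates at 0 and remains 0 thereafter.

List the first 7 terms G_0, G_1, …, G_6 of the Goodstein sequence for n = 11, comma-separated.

i=0: 11 = 3^2 + 2 (b=3); 3→4: 4^2 + 2 = 18; 18−1 = 17
i=1: 17 = 4^2 + 1 (b=4); 4→5: 5^2 + 1 = 26; 26−1 = 25
i=2: 25 = 5^2 (b=5); 5→6: 6^2 = 36; 36−1 = 35
i=3: 35 = 5·6 + 5 (b=6); 6→7: 5·7 + 5 = 40; 40−1 = 39
i=4: 39 = 5·7 + 4 (b=7); 7→8: 5·8 + 4 = 44; 44−1 = 43
i=5: 43 = 5·8 + 3 (b=8); 8→9: 5·9 + 3 = 48; 48−1 = 47

11, 17, 25, 35, 39, 43, 47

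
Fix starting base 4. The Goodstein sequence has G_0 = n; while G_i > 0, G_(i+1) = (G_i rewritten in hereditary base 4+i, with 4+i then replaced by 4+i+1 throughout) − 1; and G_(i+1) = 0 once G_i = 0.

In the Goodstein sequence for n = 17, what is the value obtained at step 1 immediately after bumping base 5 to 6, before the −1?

36

base 4: 17 = 4^2 + 1; at 5: 5^2 + 1 = 26; next = 25
base 5: 25 = 5^2; at 6: 6^2 = 36; next = 35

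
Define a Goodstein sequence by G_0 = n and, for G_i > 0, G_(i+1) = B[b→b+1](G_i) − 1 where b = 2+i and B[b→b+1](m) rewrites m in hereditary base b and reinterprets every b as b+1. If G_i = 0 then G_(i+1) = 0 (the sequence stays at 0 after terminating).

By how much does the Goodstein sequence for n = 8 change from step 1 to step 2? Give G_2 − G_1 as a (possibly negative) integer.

G_0 = 8. HB_2(8) = 2^(2 + 1). Bump = 81. G_1 = 80.
G_1 = 80. HB_3(80) = 2·3^3 + 2·3^2 + 2·3 + 2. Bump = 554. G_2 = 553.

473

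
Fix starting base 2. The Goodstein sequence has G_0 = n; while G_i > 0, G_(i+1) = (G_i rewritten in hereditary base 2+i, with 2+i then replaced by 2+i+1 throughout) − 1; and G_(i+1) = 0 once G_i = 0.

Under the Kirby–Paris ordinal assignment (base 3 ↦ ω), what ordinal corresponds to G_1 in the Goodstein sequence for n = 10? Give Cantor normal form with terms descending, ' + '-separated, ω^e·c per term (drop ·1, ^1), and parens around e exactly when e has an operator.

(0) 10|_2 = 2^(2 + 1) + 2 ↦ 3^(3 + 1) + 3|_3 = 84 ⇒ 83
(1) 83|_3 = 3^(3 + 1) + 2 ↦ 4^(4 + 1) + 2|_4 = 1026 ⇒ 1025

ω^(ω + 1) + 2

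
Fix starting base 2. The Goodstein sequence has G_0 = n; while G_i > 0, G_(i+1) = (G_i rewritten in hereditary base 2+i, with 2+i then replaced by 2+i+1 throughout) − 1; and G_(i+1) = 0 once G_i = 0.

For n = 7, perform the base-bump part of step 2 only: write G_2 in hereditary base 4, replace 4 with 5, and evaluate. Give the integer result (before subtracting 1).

3128

G_0=7  [base 2] 2^2 + 2 + 1  →[2↦3]→  3^3 + 3 + 1 = 31  −1 ⇒ G_1=30
G_1=30  [base 3] 3^3 + 3  →[3↦4]→  4^4 + 4 = 260  −1 ⇒ G_2=259
G_2=259  [base 4] 4^4 + 3  →[4↦5]→  5^5 + 3 = 3128  −1 ⇒ G_3=3127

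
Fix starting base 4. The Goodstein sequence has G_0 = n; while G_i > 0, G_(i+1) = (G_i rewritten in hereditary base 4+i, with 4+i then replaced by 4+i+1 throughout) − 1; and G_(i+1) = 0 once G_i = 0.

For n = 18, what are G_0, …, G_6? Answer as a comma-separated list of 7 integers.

18, 26, 36, 48, 53, 58, 63

i=0: 18 = 4^2 + 2 (b=4); 4→5: 5^2 + 2 = 27; 27−1 = 26
i=1: 26 = 5^2 + 1 (b=5); 5→6: 6^2 + 1 = 37; 37−1 = 36
i=2: 36 = 6^2 (b=6); 6→7: 7^2 = 49; 49−1 = 48
i=3: 48 = 6·7 + 6 (b=7); 7→8: 6·8 + 6 = 54; 54−1 = 53
i=4: 53 = 6·8 + 5 (b=8); 8→9: 6·9 + 5 = 59; 59−1 = 58
i=5: 58 = 6·9 + 4 (b=9); 9→10: 6·10 + 4 = 64; 64−1 = 63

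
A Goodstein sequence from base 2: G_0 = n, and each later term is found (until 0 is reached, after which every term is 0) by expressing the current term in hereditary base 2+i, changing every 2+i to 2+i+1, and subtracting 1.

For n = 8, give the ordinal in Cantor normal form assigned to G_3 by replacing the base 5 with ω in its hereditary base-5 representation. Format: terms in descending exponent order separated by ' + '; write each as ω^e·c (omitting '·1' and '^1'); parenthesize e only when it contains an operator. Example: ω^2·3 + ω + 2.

ω^ω·2 + ω^2·2 + ω·2

8 —HB2→ 2^(2 + 1) —bump→ 3^(3 + 1) = 81 —(−1)→ 80
80 —HB3→ 2·3^3 + 2·3^2 + 2·3 + 2 —bump→ 2·4^4 + 2·4^2 + 2·4 + 2 = 554 —(−1)→ 553
553 —HB4→ 2·4^4 + 2·4^2 + 2·4 + 1 —bump→ 2·5^5 + 2·5^2 + 2·5 + 1 = 6311 —(−1)→ 6310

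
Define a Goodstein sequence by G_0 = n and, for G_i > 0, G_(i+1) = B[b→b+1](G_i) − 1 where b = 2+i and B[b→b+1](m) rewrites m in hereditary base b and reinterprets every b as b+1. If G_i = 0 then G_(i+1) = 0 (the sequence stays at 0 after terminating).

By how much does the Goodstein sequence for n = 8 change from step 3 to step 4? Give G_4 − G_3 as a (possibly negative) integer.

87085

[0] 8 ≡ 2^(2 + 1) (base 2). Lift 3: 81. −1: 80.
[1] 80 ≡ 2·3^3 + 2·3^2 + 2·3 + 2 (base 3). Lift 4: 554. −1: 553.
[2] 553 ≡ 2·4^4 + 2·4^2 + 2·4 + 1 (base 4). Lift 5: 6311. −1: 6310.
[3] 6310 ≡ 2·5^5 + 2·5^2 + 2·5 (base 5). Lift 6: 93396. −1: 93395.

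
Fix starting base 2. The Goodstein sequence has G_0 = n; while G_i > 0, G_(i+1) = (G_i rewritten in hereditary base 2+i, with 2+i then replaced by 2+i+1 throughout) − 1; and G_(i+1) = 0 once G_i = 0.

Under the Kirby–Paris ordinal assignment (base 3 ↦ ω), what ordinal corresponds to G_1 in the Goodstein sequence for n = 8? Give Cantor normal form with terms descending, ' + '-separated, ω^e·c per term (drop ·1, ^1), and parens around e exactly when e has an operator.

ω^ω·2 + ω^2·2 + ω·2 + 2

(0) 8|_2 = 2^(2 + 1) ↦ 3^(3 + 1)|_3 = 81 ⇒ 80
(1) 80|_3 = 2·3^3 + 2·3^2 + 2·3 + 2 ↦ 2·4^4 + 2·4^2 + 2·4 + 2|_4 = 554 ⇒ 553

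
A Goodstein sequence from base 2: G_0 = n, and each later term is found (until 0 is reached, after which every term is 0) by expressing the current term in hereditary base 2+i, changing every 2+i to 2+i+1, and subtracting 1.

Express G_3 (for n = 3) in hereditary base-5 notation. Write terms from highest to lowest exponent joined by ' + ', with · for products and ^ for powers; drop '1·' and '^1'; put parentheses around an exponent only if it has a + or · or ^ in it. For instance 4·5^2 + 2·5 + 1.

G_0 = 3. HB_2(3) = 2 + 1. Bump = 4. G_1 = 3.
G_1 = 3. HB_3(3) = 3. Bump = 4. G_2 = 3.
G_2 = 3. HB_4(3) = 3. Bump = 3. G_3 = 2.
G_3 = 2. HB_5(2) = 2. Bump = 2. G_4 = 1.

2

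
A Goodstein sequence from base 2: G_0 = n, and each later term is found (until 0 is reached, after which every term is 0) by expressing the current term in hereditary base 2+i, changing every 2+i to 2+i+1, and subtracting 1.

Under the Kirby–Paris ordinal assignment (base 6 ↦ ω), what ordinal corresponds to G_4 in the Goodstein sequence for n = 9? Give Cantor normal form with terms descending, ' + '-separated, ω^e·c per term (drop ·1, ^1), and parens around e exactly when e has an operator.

ω^ω·3 + ω^3·3 + ω^2·3 + ω·3 + 1

(0) 9|_2 = 2^(2 + 1) + 1 ↦ 3^(3 + 1) + 1|_3 = 82 ⇒ 81
(1) 81|_3 = 3^(3 + 1) ↦ 4^(4 + 1)|_4 = 1024 ⇒ 1023
(2) 1023|_4 = 3·4^4 + 3·4^3 + 3·4^2 + 3·4 + 3 ↦ 3·5^5 + 3·5^3 + 3·5^2 + 3·5 + 3|_5 = 9843 ⇒ 9842
(3) 9842|_5 = 3·5^5 + 3·5^3 + 3·5^2 + 3·5 + 2 ↦ 3·6^6 + 3·6^3 + 3·6^2 + 3·6 + 2|_6 = 140744 ⇒ 140743
(4) 140743|_6 = 3·6^6 + 3·6^3 + 3·6^2 + 3·6 + 1 ↦ 3·7^7 + 3·7^3 + 3·7^2 + 3·7 + 1|_7 = 2471827 ⇒ 2471826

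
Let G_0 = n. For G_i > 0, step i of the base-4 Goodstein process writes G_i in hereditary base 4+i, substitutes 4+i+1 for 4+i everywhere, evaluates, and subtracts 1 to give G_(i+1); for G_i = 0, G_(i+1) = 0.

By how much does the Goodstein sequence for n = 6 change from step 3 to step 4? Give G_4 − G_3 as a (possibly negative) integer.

[0] 6 ≡ 4 + 2 (base 4). Lift 5: 7. −1: 6.
[1] 6 ≡ 5 + 1 (base 5). Lift 6: 7. −1: 6.
[2] 6 ≡ 6 (base 6). Lift 7: 7. −1: 6.
[3] 6 ≡ 6 (base 7). Lift 8: 6. −1: 5.

-1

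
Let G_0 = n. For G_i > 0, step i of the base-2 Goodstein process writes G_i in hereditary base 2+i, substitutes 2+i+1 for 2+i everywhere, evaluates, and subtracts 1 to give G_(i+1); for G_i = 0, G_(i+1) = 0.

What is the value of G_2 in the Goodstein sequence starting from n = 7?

G_0=7  [base 2] 2^2 + 2 + 1  →[2↦3]→  3^3 + 3 + 1 = 31  −1 ⇒ G_1=30
G_1=30  [base 3] 3^3 + 3  →[3↦4]→  4^4 + 4 = 260  −1 ⇒ G_2=259
G_2=259  [base 4] 4^4 + 3  →[4↦5]→  5^5 + 3 = 3128  −1 ⇒ G_3=3127

259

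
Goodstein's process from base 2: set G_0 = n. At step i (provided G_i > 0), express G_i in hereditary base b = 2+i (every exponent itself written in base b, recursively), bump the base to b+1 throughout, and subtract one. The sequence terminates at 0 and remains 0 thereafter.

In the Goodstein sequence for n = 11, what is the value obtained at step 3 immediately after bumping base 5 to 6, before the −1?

[0] 11 ≡ 2^(2 + 1) + 2 + 1 (base 2). Lift 3: 85. −1: 84.
[1] 84 ≡ 3^(3 + 1) + 3 (base 3). Lift 4: 1028. −1: 1027.
[2] 1027 ≡ 4^(4 + 1) + 3 (base 4). Lift 5: 15628. −1: 15627.
[3] 15627 ≡ 5^(5 + 1) + 2 (base 5). Lift 6: 279938. −1: 279937.

279938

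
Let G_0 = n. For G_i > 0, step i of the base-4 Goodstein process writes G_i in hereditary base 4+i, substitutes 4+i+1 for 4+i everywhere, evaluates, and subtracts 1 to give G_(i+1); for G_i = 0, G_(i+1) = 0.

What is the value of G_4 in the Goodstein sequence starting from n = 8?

9

[0] 8 ≡ 2·4 (base 4). Lift 5: 10. −1: 9.
[1] 9 ≡ 5 + 4 (base 5). Lift 6: 10. −1: 9.
[2] 9 ≡ 6 + 3 (base 6). Lift 7: 10. −1: 9.
[3] 9 ≡ 7 + 2 (base 7). Lift 8: 10. −1: 9.
[4] 9 ≡ 8 + 1 (base 8). Lift 9: 10. −1: 9.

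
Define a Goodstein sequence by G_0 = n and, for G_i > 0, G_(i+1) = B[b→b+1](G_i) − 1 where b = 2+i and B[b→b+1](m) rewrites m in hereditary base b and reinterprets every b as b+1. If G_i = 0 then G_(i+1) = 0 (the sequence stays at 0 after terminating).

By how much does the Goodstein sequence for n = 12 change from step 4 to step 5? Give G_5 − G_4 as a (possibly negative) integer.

base 2: 12 = 2^(2 + 1) + 2^2; at 3: 3^(3 + 1) + 3^3 = 108; next = 107
base 3: 107 = 3^(3 + 1) + 2·3^2 + 2·3 + 2; at 4: 4^(4 + 1) + 2·4^2 + 2·4 + 2 = 1066; next = 1065
base 4: 1065 = 4^(4 + 1) + 2·4^2 + 2·4 + 1; at 5: 5^(5 + 1) + 2·5^2 + 2·5 + 1 = 15686; next = 15685
base 5: 15685 = 5^(5 + 1) + 2·5^2 + 2·5; at 6: 6^(6 + 1) + 2·6^2 + 2·6 = 280020; next = 280019
base 6: 280019 = 6^(6 + 1) + 2·6^2 + 6 + 5; at 7: 7^(7 + 1) + 2·7^2 + 7 + 5 = 5764911; next = 5764910

5484891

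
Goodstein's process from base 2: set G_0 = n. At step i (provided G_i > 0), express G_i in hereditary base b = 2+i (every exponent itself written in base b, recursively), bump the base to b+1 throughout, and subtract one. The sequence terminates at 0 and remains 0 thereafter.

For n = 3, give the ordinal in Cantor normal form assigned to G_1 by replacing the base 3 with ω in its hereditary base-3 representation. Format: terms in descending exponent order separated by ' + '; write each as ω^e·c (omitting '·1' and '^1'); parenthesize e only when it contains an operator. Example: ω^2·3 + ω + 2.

i=0: 3 = 2 + 1 (b=2); 2→3: 3 + 1 = 4; 4−1 = 3
i=1: 3 = 3 (b=3); 3→4: 4 = 4; 4−1 = 3

ω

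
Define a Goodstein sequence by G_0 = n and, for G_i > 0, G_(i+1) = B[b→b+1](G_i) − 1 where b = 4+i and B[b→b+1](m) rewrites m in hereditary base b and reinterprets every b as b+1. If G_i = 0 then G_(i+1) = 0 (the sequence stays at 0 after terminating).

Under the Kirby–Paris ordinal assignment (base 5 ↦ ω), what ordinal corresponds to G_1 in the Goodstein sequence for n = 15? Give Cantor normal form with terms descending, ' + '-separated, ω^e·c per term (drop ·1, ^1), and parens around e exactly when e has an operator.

base 4: 15 = 3·4 + 3; at 5: 3·5 + 3 = 18; next = 17
base 5: 17 = 3·5 + 2; at 6: 3·6 + 2 = 20; next = 19

ω·3 + 2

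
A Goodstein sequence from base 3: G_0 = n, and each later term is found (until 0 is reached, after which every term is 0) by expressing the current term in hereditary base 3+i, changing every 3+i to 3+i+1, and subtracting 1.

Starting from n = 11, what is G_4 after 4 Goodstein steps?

39

i=0: 11 = 3^2 + 2 (b=3); 3→4: 4^2 + 2 = 18; 18−1 = 17
i=1: 17 = 4^2 + 1 (b=4); 4→5: 5^2 + 1 = 26; 26−1 = 25
i=2: 25 = 5^2 (b=5); 5→6: 6^2 = 36; 36−1 = 35
i=3: 35 = 5·6 + 5 (b=6); 6→7: 5·7 + 5 = 40; 40−1 = 39
i=4: 39 = 5·7 + 4 (b=7); 7→8: 5·8 + 4 = 44; 44−1 = 43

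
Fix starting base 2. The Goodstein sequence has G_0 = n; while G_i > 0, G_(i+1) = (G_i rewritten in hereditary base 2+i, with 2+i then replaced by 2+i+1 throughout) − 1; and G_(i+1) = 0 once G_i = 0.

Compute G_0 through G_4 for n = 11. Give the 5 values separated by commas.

i=0: 11 = 2^(2 + 1) + 2 + 1 (b=2); 2→3: 3^(3 + 1) + 3 + 1 = 85; 85−1 = 84
i=1: 84 = 3^(3 + 1) + 3 (b=3); 3→4: 4^(4 + 1) + 4 = 1028; 1028−1 = 1027
i=2: 1027 = 4^(4 + 1) + 3 (b=4); 4→5: 5^(5 + 1) + 3 = 15628; 15628−1 = 15627
i=3: 15627 = 5^(5 + 1) + 2 (b=5); 5→6: 6^(6 + 1) + 2 = 279938; 279938−1 = 279937

11, 84, 1027, 15627, 279937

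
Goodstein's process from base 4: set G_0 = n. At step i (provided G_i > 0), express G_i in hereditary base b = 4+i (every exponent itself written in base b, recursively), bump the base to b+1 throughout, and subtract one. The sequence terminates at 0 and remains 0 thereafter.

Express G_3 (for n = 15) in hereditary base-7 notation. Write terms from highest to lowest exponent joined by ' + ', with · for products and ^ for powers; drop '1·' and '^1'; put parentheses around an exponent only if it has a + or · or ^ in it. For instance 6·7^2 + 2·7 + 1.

G_0 = 15. HB_4(15) = 3·4 + 3. Bump = 18. G_1 = 17.
G_1 = 17. HB_5(17) = 3·5 + 2. Bump = 20. G_2 = 19.
G_2 = 19. HB_6(19) = 3·6 + 1. Bump = 22. G_3 = 21.
G_3 = 21. HB_7(21) = 3·7. Bump = 24. G_4 = 23.

3·7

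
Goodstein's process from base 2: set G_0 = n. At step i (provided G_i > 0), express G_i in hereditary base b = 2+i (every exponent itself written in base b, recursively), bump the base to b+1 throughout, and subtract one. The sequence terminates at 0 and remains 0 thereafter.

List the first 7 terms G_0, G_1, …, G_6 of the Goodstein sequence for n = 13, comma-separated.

13 —HB2→ 2^(2 + 1) + 2^2 + 1 —bump→ 3^(3 + 1) + 3^3 + 1 = 109 —(−1)→ 108
108 —HB3→ 3^(3 + 1) + 3^3 —bump→ 4^(4 + 1) + 4^4 = 1280 —(−1)→ 1279
1279 —HB4→ 4^(4 + 1) + 3·4^3 + 3·4^2 + 3·4 + 3 —bump→ 5^(5 + 1) + 3·5^3 + 3·5^2 + 3·5 + 3 = 16093 —(−1)→ 16092
16092 —HB5→ 5^(5 + 1) + 3·5^3 + 3·5^2 + 3·5 + 2 —bump→ 6^(6 + 1) + 3·6^3 + 3·6^2 + 3·6 + 2 = 280712 —(−1)→ 280711
280711 —HB6→ 6^(6 + 1) + 3·6^3 + 3·6^2 + 3·6 + 1 —bump→ 7^(7 + 1) + 3·7^3 + 3·7^2 + 3·7 + 1 = 5765999 —(−1)→ 5765998
5765998 —HB7→ 7^(7 + 1) + 3·7^3 + 3·7^2 + 3·7 —bump→ 8^(8 + 1) + 3·8^3 + 3·8^2 + 3·8 = 134219480 —(−1)→ 134219479

13, 108, 1279, 16092, 280711, 5765998, 134219479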